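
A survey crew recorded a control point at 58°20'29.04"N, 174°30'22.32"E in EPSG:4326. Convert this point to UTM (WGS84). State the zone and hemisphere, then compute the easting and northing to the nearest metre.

Longitude 174.5062° lies in the 6° band [174°, 180°), giving zone 60; latitude is north of the equator, so 60N.
Zone 60 central meridian λ₀ = 6×60 − 183 = 177°; Δλ = -2.4938°.
Transverse Mercator on WGS84 with k₀ = 0.9996 gives E = 354019.751 m, N = 6469425.112 m.

Zone 60N: E 354020 m, N 6469425 m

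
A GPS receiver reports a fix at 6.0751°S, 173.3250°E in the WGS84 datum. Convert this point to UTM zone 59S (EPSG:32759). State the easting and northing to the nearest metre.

E 757341 m, N 9327941 m

Zone 59 central meridian λ₀ = 6×59 − 183 = 171°; Δλ = +2.3250°.
Transverse Mercator on WGS84 with k₀ = 0.9996 gives E = 757340.520 m, N = 9327940.894 m.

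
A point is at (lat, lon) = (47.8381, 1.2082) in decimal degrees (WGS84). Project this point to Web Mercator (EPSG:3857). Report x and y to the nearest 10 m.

Web Mercator is spherical with R = a = 6378137 m.
x = R·λ = 6378137 × 0.021087068 = 134496.209 m.
y = R·ln tan(π/4 + φ/2) = 6378137 × 0.953250547 = 6079962.583 m.

x 134500 m, y 6079960 m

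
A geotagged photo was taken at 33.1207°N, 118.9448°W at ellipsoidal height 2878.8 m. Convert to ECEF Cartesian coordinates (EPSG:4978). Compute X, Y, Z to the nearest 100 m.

X -2589000 m, Y -4681300 m, Z 3466800 m

WGS84: a = 6378137 m, e² = 0.006694380; N(φ) = a/√(1−e²sin²φ) = 6384520.435 m.
X = (N+h)·cosφ·cosλ = -2589020.550 m; Y = (N+h)·cosφ·sinλ = -4681347.490 m; Z = (N(1−e²)+h)·sinφ = 3466750.637 m.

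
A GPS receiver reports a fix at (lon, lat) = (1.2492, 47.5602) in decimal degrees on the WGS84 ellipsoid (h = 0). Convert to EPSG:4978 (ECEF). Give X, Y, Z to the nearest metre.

WGS84: a = 6378137 m, e² = 0.006694380; N(φ) = a/√(1−e²sin²φ) = 6389795.989 m.
X = (N+h)·cosφ·cosλ = 4310906.561 m; Y = (N+h)·cosφ·sinλ = 94004.096 m; Z = (N(1−e²)+h)·sinφ = 4684016.950 m.

X 4310907 m, Y 94004 m, Z 4684017 m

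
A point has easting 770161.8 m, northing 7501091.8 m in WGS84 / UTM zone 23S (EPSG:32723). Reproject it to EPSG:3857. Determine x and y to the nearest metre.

x -4716896 m, y -2580763 m

Unproject from UTM 23S (λ₀ = -45°) → φ = -22.57550041°, λ = -42.37260009°.
Web Mercator (R = 6378137 m): x = -4716896.266 m, y = -2580762.679 m.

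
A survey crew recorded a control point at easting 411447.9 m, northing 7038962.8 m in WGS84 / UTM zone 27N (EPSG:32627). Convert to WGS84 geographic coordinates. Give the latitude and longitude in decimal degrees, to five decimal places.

Zone 27N: λ₀ = -21°, k₀ = 0.9996, false easting 500000 m.
Meridian distance M = (N − FN)/k₀ = 7041779.5 m.
Inverse transverse Mercator on WGS84 gives φ = 63.46800011°, λ = -22.77689969°.

lat 63.46800°, lon -22.77690°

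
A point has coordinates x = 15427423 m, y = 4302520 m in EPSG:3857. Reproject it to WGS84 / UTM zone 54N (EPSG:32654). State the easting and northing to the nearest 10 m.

Web Mercator inverse (R = 6378137 m) → φ = 36.01379712°, λ = 138.58689875°.
UTM 54N forward: E = 282530.801 m, N = 3988172.355 m.

E 282530 m, N 3988170 m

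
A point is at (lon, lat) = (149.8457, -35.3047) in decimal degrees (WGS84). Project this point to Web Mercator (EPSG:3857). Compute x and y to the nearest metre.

x 16680747 m, y -4205366 m

Web Mercator is spherical with R = a = 6378137 m.
x = R·λ = 6378137 × 2.615300835 = 16680747.022 m.
y = R·ln tan(π/4 + φ/2) = 6378137 × -0.659340829 = -4205366.140 m.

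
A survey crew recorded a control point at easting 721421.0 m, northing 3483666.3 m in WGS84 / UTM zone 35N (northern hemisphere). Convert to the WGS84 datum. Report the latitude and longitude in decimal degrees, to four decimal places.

Zone 35N: λ₀ = 27°, k₀ = 0.9996, false easting 500000 m.
Meridian distance M = (N − FN)/k₀ = 3485060.3 m.
Inverse transverse Mercator on WGS84 gives φ = 31.46660038°, λ = 29.33050025°.

lat 31.4666°, lon 29.3305°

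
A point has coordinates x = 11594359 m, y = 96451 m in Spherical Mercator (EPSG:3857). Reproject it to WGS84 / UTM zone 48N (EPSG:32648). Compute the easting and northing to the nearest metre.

Web Mercator inverse (R = 6378137 m) → φ = 0.86640105°, λ = 104.15389899°.
UTM 48N forward: E = 405857.390 m, N = 95773.933 m.

E 405857 m, N 95774 m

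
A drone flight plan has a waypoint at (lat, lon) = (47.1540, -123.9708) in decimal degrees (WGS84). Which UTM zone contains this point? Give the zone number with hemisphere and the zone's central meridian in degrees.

UTM zone = ⌊(λ + 180)/6⌋ + 1; -123.9708° ∈ [-126°, -120°) → zone 10.
Hemisphere: N (φ ≥ 0).
Central meridian λ₀ = 6×10 − 183 = -123°.

Zone 10N, central meridian -123°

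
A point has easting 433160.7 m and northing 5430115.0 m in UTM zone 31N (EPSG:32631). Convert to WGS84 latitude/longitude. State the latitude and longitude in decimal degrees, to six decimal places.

lat 49.020300°, lon 2.085800°

Zone 31N: λ₀ = 3°, k₀ = 0.9996, false easting 500000 m.
Meridian distance M = (N − FN)/k₀ = 5432287.9 m.
Inverse transverse Mercator on WGS84 gives φ = 49.02029983°, λ = 2.08580033°.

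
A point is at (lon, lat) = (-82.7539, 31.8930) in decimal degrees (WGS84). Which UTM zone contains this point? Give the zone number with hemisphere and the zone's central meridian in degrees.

Zone 17N, central meridian -81°

UTM zone = ⌊(λ + 180)/6⌋ + 1; -82.7539° ∈ [-84°, -78°) → zone 17.
Hemisphere: N (φ ≥ 0).
Central meridian λ₀ = 6×17 − 183 = -81°.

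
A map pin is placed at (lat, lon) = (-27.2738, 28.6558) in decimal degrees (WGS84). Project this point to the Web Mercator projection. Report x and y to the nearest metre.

x 3189949 m, y -3157721 m

Web Mercator is spherical with R = a = 6378137 m.
x = R·λ = 6378137 × 0.500138060 = 3189949.064 m.
y = R·ln tan(π/4 + φ/2) = 6378137 × -0.495085208 = -3157721.285 m.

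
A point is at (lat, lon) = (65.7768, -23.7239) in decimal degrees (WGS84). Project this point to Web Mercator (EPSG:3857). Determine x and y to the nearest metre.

Web Mercator is spherical with R = a = 6378137 m.
x = R·λ = 6378137 × -0.414060166 = -2640932.468 m.
y = R·ln tan(π/4 + φ/2) = 6378137 × 1.539011152 = 9816023.975 m.

x -2640932 m, y 9816024 m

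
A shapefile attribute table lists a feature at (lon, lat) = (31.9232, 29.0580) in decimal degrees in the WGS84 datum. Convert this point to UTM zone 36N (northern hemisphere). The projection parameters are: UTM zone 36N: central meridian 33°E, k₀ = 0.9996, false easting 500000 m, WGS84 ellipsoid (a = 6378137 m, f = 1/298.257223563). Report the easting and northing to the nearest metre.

E 395175 m, N 3214890 m

Zone 36 central meridian λ₀ = 6×36 − 183 = 33°; Δλ = -1.0768°.
Transverse Mercator on WGS84 with k₀ = 0.9996 gives E = 395175.071 m, N = 3214890.004 m.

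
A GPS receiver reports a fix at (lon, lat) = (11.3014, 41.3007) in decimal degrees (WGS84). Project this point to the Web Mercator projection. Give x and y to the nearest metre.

Web Mercator is spherical with R = a = 6378137 m.
x = R·λ = 6378137 × 0.197246640 = 1258066.093 m.
y = R·ln tan(π/4 + φ/2) = 6378137 × 0.792832850 = 5056796.533 m.

x 1258066 m, y 5056797 m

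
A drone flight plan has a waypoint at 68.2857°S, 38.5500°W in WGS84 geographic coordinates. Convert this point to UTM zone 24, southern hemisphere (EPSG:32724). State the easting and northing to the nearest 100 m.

Zone 24 central meridian λ₀ = 6×24 − 183 = -39°; Δλ = +0.4500°.
Transverse Mercator on WGS84 with k₀ = 0.9996 gives E = 518579.829 m, N = 2425214.354 m.

E 518600 m, N 2425200 m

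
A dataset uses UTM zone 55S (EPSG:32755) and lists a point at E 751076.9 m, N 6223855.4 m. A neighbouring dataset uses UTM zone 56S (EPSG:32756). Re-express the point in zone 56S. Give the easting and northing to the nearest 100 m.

E 197500 m, N 6222300 m

UTM 55S → geographic: φ = -34.09600015°, λ = 149.72150001°.
UTM 56S (λ₀ = 153°) forward: E = 197516.856 m, N = 6222345.116 m.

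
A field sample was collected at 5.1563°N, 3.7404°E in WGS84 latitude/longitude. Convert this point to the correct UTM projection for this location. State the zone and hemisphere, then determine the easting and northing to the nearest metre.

Longitude 3.7404° lies in the 6° band [0°, 6°), giving zone 31; latitude is north of the equator, so 31N.
Zone 31 central meridian λ₀ = 6×31 − 183 = 3°; Δλ = +0.7404°.
Transverse Mercator on WGS84 with k₀ = 0.9996 gives E = 582059.058 m, N = 569989.155 m.

Zone 31N: E 582059 m, N 569989 m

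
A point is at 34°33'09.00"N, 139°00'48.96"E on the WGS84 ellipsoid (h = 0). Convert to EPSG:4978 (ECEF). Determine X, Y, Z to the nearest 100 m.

X -3969600 m, Y 3449100 m, Z 3597100 m

WGS84: a = 6378137 m, e² = 0.006694380; N(φ) = a/√(1−e²sin²φ) = 6385015.429 m.
X = (N+h)·cosφ·cosλ = -3969642.091 m; Y = (N+h)·cosφ·sinλ = 3449103.289 m; Z = (N(1−e²)+h)·sinφ = 3597090.079 m.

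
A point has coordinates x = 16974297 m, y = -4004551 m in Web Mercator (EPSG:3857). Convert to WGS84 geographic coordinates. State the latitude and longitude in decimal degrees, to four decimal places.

lat -33.8192°, lon 152.4827°

R = 6378137 m. λ = x/R = 152.48270432°.
φ = 2·arctan(exp(y/R)) − 90° = 2·arctan(0.53373) − 90° = -33.81920177°.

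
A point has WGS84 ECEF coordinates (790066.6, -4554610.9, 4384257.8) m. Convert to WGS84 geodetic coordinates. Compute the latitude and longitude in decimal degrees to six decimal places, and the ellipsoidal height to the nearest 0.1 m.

lat 43.676100°, lon -80.159100°, h 3076.4 m

λ = atan2(Y, X) = -80.15909984°; p = √(X²+Y²) = 4622627.6 m.
Bowring's method on WGS84 (a = 6378137 m, b = 6356752.314 m) gives φ = 43.67610000°, h = 3076.365 m.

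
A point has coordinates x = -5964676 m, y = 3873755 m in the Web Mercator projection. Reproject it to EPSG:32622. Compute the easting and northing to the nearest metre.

E 258363 m, N 3636226 m

Web Mercator inverse (R = 6378137 m) → φ = 32.83750290°, λ = -53.58159616°.
UTM 22N forward: E = 258363.003 m, N = 3636225.876 m.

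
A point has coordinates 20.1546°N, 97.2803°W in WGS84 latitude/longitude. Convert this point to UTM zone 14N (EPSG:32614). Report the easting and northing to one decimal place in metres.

E 679734.1 m, N 2229519.1 m

Zone 14 central meridian λ₀ = 6×14 − 183 = -99°; Δλ = +1.7197°.
Transverse Mercator on WGS84 with k₀ = 0.9996 gives E = 679734.054 m, N = 2229519.059 m.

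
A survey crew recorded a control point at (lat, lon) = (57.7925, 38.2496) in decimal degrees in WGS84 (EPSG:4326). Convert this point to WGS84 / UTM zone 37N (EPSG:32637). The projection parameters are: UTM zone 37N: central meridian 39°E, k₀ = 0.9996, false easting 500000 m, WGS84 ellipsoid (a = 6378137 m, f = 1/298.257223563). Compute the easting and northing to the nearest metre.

Zone 37 central meridian λ₀ = 6×37 − 183 = 39°; Δλ = -0.7504°.
Transverse Mercator on WGS84 with k₀ = 0.9996 gives E = 455388.709 m, N = 6405856.110 m.

E 455389 m, N 6405856 m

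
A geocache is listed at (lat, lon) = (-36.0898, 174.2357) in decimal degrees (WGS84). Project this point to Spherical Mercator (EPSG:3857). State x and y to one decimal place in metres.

x 19395829.4 m, y -4312984.8 m

Web Mercator is spherical with R = a = 6378137 m.
x = R·λ = 6378137 × 3.040986640 = 19395829.402 m.
y = R·ln tan(π/4 + φ/2) = 6378137 × -0.676213879 = -4312984.759 m.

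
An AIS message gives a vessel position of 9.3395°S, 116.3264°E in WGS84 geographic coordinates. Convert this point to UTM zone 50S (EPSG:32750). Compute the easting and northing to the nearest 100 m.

Zone 50 central meridian λ₀ = 6×50 − 183 = 117°; Δλ = -0.6736°.
Transverse Mercator on WGS84 with k₀ = 0.9996 gives E = 426030.635 m, N = 8967542.734 m.

E 426000 m, N 8967500 m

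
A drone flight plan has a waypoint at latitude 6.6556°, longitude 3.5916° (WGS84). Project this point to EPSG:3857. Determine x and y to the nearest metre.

x 399815 m, y 742570 m

Web Mercator is spherical with R = a = 6378137 m.
x = R·λ = 6378137 × 0.062685245 = 399815.083 m.
y = R·ln tan(π/4 + φ/2) = 6378137 × 0.116424260 = 742569.881 m.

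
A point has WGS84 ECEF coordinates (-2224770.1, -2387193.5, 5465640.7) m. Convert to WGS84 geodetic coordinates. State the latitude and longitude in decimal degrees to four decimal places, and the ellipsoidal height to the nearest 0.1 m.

lat 59.3304°, lon -132.9830°, h 3300.8 m

λ = atan2(Y, X) = -132.98299997°; p = √(X²+Y²) = 3263172.5 m.
Bowring's method on WGS84 (a = 6378137 m, b = 6356752.314 m) gives φ = 59.33040004°, h = 3300.838 m.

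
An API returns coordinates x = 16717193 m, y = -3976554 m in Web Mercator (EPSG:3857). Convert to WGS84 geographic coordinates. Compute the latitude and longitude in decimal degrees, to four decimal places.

R = 6378137 m. λ = x/R = 150.17309979°.
φ = 2·arctan(exp(y/R)) − 90° = 2·arctan(0.53608) − 90° = -33.60999999°.

lat -33.6100°, lon 150.1731°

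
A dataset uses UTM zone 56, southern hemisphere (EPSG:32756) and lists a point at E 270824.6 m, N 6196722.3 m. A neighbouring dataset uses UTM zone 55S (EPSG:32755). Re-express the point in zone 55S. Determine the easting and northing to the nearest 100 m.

UTM 56S → geographic: φ = -34.34550006°, λ = 150.50849974°.
UTM 55S (λ₀ = 147°) forward: E = 822758.551 m, N = 6193955.154 m.

E 822800 m, N 6194000 m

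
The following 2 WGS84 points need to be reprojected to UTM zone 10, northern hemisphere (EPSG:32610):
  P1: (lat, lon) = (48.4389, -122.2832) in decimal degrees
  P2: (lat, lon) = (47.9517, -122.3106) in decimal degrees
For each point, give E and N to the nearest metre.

P1: E 553015 m, N 5365332 m; P2: E 551474 m, N 5311162 m

UTM zone 10N: λ₀ = -123°, k₀ = 0.9996.
P1 (48.4389°, -122.2832°) → (553014.784, 5365332.150) m.
P2 (47.9517°, -122.3106°) → (551473.998, 5311161.867) m.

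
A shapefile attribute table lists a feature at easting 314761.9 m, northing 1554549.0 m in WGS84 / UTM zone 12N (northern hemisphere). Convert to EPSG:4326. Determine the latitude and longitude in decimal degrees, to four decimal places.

Zone 12N: λ₀ = -111°, k₀ = 0.9996, false easting 500000 m.
Meridian distance M = (N − FN)/k₀ = 1555171.1 m.
Inverse transverse Mercator on WGS84 gives φ = 14.05559963°, λ = -112.71549971°.

lat 14.0556°, lon -112.7155°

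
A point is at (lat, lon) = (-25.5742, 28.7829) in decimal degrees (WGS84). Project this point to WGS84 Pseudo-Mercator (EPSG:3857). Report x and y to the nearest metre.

Web Mercator is spherical with R = a = 6378137 m.
x = R·λ = 6378137 × 0.502356373 = 3204097.772 m.
y = R·ln tan(π/4 + φ/2) = 6378137 × -0.461959135 = -2946438.653 m.

x 3204098 m, y -2946439 m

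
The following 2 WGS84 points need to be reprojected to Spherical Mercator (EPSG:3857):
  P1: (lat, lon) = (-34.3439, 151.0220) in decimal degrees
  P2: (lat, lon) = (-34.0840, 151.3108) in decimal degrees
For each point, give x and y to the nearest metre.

Web Mercator: x = R·λ, y = R·ln tan(π/4+φ/2), R = 6378137 m.
P1 (-34.3439°, 151.0220°) → (16811692.139, -4075073.401) m.
P2 (-34.0840°, 151.3108°) → (16843841.208, -4040086.758) m.

P1: x 16811692 m, y -4075073 m; P2: x 16843841 m, y -4040087 m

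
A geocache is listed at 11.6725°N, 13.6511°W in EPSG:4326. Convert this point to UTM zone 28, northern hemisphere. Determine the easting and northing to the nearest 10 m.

Zone 28 central meridian λ₀ = 6×28 − 183 = -15°; Δλ = +1.3489°.
Transverse Mercator on WGS84 with k₀ = 0.9996 gives E = 647027.457 m, N = 1290689.948 m.

E 647030 m, N 1290690 m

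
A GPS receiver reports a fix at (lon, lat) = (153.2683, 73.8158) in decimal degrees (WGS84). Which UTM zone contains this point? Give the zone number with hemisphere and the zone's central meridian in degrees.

UTM zone = ⌊(λ + 180)/6⌋ + 1; 153.2683° ∈ [150°, 156°) → zone 56.
Hemisphere: N (φ ≥ 0).
Central meridian λ₀ = 6×56 − 183 = 153°.

Zone 56N, central meridian 153°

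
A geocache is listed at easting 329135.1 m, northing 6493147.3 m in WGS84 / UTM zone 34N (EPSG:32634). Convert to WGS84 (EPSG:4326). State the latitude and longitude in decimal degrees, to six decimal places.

lat 58.545200°, lon 18.064000°

Zone 34N: λ₀ = 21°, k₀ = 0.9996, false easting 500000 m.
Meridian distance M = (N − FN)/k₀ = 6495745.6 m.
Inverse transverse Mercator on WGS84 gives φ = 58.54519969°, λ = 18.06400037°.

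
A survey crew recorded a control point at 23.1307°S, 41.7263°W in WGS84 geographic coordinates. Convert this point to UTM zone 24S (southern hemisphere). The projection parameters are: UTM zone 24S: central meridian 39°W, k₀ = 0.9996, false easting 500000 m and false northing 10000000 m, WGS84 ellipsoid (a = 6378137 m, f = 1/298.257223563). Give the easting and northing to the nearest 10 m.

E 220800 m, N 7439400 m

Zone 24 central meridian λ₀ = 6×24 − 183 = -39°; Δλ = -2.7263°.
Transverse Mercator on WGS84 with k₀ = 0.9996 gives E = 220800.993 m, N = 7439400.929 m.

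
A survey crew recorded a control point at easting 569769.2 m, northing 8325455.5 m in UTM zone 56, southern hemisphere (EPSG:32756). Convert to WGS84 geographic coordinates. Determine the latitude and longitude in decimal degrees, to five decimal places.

Zone 56S: λ₀ = 153°, k₀ = 0.9996, false easting 500000 m, false northing 10000000 m.
Meridian distance M = (N − FN)/k₀ = -1675214.6 m.
Inverse transverse Mercator on WGS84 gives φ = -15.14570026°, λ = 153.64940046°.

lat -15.14570°, lon 153.64940°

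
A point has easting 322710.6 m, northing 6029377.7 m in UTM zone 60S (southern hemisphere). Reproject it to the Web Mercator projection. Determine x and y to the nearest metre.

x 19484963 m, y -4281897 m

Unproject from UTM 60S (λ₀ = 177°) → φ = -35.86380012°, λ = 175.03639983°.
Web Mercator (R = 6378137 m): x = 19484962.899 m, y = -4281896.626 m.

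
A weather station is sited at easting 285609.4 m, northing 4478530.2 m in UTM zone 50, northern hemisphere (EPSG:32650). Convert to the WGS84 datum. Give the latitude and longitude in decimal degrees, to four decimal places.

Zone 50N: λ₀ = 117°, k₀ = 0.9996, false easting 500000 m.
Meridian distance M = (N − FN)/k₀ = 4480322.3 m.
Inverse transverse Mercator on WGS84 gives φ = 40.42979995°, λ = 114.47260003°.

lat 40.4298°, lon 114.4726°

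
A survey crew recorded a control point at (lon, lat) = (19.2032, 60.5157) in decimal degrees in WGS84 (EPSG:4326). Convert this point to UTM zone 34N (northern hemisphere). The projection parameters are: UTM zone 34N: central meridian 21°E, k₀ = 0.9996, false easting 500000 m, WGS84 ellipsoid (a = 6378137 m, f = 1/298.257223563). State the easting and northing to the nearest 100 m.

Zone 34 central meridian λ₀ = 6×34 − 183 = 21°; Δλ = -1.7968°.
Transverse Mercator on WGS84 with k₀ = 0.9996 gives E = 401350.870 m, N = 6710192.434 m.

E 401400 m, N 6710200 m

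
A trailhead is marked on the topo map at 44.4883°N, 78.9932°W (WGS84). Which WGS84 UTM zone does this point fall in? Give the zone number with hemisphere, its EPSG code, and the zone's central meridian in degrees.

Zone 17N (EPSG:32617), central meridian -81°

UTM zone = ⌊(λ + 180)/6⌋ + 1; -78.9932° ∈ [-84°, -78°) → zone 17.
Hemisphere: N (φ ≥ 0).
Central meridian λ₀ = 6×17 − 183 = -81°.
EPSG code: 32617.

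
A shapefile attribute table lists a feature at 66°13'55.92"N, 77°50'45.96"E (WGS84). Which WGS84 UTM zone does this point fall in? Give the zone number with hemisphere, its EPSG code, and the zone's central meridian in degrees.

UTM zone = ⌊(λ + 180)/6⌋ + 1; 77.8461° ∈ [72°, 78°) → zone 43.
Hemisphere: N (φ ≥ 0).
Central meridian λ₀ = 6×43 − 183 = 75°.
EPSG code: 32643.

Zone 43N (EPSG:32643), central meridian 75°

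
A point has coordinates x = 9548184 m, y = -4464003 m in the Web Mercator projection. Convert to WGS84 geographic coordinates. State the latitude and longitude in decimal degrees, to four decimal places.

R = 6378137 m. λ = x/R = 85.77279623°.
φ = 2·arctan(exp(y/R)) − 90° = 2·arctan(0.49664) − 90° = -37.17840211°.

lat -37.1784°, lon 85.7728°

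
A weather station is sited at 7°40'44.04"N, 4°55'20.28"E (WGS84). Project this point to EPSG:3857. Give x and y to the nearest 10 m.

Web Mercator is spherical with R = a = 6378137 m.
x = R·λ = 6378137 × 0.085910342 = 547947.930 m.
y = R·ln tan(π/4 + φ/2) = 6378137 × 0.134425115 = 857381.798 m.

x 547950 m, y 857380 m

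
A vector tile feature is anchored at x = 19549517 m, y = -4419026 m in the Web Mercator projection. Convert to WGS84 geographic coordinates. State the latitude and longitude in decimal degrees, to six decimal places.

R = 6378137 m. λ = x/R = 175.61629918°.
φ = 2·arctan(exp(y/R)) − 90° = 2·arctan(0.50015) − 90° = -36.85579870°.

lat -36.855799°, lon 175.616299°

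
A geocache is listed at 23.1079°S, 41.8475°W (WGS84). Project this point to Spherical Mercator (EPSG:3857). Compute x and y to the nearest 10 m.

x -4658440 m, y -2645070 m

Web Mercator is spherical with R = a = 6378137 m.
x = R·λ = 6378137 × -0.730376659 = -4658442.391 m.
y = R·ln tan(π/4 + φ/2) = 6378137 × -0.414709271 = -2645072.543 m.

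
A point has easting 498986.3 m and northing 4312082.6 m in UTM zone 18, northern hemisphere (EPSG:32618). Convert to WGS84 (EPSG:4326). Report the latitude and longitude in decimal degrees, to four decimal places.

Zone 18N: λ₀ = -75°, k₀ = 0.9996, false easting 500000 m.
Meridian distance M = (N − FN)/k₀ = 4313808.1 m.
Inverse transverse Mercator on WGS84 gives φ = 38.95770010°, λ = -75.01169969°.

lat 38.9577°, lon -75.0117°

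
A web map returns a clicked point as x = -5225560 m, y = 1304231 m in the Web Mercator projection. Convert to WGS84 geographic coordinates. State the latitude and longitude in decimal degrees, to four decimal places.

R = 6378137 m. λ = x/R = -46.94200416°.
φ = 2·arctan(exp(y/R)) − 90° = 2·arctan(1.22689) − 90° = 11.63530023°.

lat 11.6353°, lon -46.9420°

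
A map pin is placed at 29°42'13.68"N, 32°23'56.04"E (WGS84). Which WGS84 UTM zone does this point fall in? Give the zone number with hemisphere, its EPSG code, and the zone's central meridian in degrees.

UTM zone = ⌊(λ + 180)/6⌋ + 1; 32.3989° ∈ [30°, 36°) → zone 36.
Hemisphere: N (φ ≥ 0).
Central meridian λ₀ = 6×36 − 183 = 33°.
EPSG code: 32636.

Zone 36N (EPSG:32636), central meridian 33°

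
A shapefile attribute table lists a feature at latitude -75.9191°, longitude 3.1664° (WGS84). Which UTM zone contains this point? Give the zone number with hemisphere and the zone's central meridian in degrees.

UTM zone = ⌊(λ + 180)/6⌋ + 1; 3.1664° ∈ [0°, 6°) → zone 31.
Hemisphere: S (φ < 0).
Central meridian λ₀ = 6×31 − 183 = 3°.

Zone 31S, central meridian 3°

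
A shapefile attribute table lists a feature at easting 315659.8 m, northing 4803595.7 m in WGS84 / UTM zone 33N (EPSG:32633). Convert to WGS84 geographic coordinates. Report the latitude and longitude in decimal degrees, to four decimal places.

Zone 33N: λ₀ = 15°, k₀ = 0.9996, false easting 500000 m.
Meridian distance M = (N − FN)/k₀ = 4805517.9 m.
Inverse transverse Mercator on WGS84 gives φ = 43.36260008°, λ = 12.72500036°.

lat 43.3626°, lon 12.7250°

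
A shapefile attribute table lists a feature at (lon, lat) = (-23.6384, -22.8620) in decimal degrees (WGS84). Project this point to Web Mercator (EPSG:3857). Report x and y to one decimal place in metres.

x -2631414.7 m, y -2615338.4 m

Web Mercator is spherical with R = a = 6378137 m.
x = R·λ = 6378137 × -0.412567910 = -2631414.651 m.
y = R·ln tan(π/4 + φ/2) = 6378137 × -0.410047382 = -2615338.381 m.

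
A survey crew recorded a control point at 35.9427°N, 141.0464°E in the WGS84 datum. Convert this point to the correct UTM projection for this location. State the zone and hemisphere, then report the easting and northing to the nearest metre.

Zone 54N: E 504185 m, N 3977594 m

Longitude 141.0464° lies in the 6° band [138°, 144°), giving zone 54; latitude is north of the equator, so 54N.
Zone 54 central meridian λ₀ = 6×54 − 183 = 141°; Δλ = +0.0464°.
Transverse Mercator on WGS84 with k₀ = 0.9996 gives E = 504184.945 m, N = 3977594.071 m.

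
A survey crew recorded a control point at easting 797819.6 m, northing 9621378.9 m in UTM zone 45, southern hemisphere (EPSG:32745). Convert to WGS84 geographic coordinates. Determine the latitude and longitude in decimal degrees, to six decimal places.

lat -3.421700°, lon 89.680200°

Zone 45S: λ₀ = 87°, k₀ = 0.9996, false easting 500000 m, false northing 10000000 m.
Meridian distance M = (N − FN)/k₀ = -378772.6 m.
Inverse transverse Mercator on WGS84 gives φ = -3.42169957°, λ = 89.68019981°.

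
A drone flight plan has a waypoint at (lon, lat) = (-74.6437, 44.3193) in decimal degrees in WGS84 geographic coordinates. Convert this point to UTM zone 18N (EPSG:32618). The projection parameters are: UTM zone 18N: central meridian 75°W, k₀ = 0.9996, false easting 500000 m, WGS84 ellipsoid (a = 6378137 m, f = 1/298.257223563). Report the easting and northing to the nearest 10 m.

Zone 18 central meridian λ₀ = 6×18 − 183 = -75°; Δλ = +0.3563°.
Transverse Mercator on WGS84 with k₀ = 0.9996 gives E = 528412.397 m, N = 4907399.505 m.

E 528410 m, N 4907400 m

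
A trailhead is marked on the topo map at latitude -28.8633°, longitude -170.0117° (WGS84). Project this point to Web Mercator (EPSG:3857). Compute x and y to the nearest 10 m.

x -18925620 m, y -3358260 m

Web Mercator is spherical with R = a = 6378137 m.
x = R·λ = 6378137 × -2.967263932 = -18925615.873 m.
y = R·ln tan(π/4 + φ/2) = 6378137 × -0.526526581 = -3358258.666 m.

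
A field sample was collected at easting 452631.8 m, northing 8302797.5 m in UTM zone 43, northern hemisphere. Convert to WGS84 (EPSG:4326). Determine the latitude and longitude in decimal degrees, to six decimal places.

lat 74.807700°, lon 73.380498°

Zone 43N: λ₀ = 75°, k₀ = 0.9996, false easting 500000 m.
Meridian distance M = (N − FN)/k₀ = 8306119.9 m.
Inverse transverse Mercator on WGS84 gives φ = 74.80770032°, λ = 73.38049848°.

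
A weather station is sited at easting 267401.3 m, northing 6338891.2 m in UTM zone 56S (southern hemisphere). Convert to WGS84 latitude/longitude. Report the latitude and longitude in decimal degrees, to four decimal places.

Zone 56S: λ₀ = 153°, k₀ = 0.9996, false easting 500000 m, false northing 10000000 m.
Meridian distance M = (N − FN)/k₀ = -3662573.8 m.
Inverse transverse Mercator on WGS84 gives φ = -33.06369991°, λ = 150.50860019°.

lat -33.0637°, lon 150.5086°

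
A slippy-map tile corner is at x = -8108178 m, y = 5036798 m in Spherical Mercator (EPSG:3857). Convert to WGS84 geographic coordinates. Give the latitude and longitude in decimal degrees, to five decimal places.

R = 6378137 m. λ = x/R = -72.83700224°.
φ = 2·arctan(exp(y/R)) − 90° = 2·arctan(2.20273) − 90° = 41.16559732°.

lat 41.16560°, lon -72.83700°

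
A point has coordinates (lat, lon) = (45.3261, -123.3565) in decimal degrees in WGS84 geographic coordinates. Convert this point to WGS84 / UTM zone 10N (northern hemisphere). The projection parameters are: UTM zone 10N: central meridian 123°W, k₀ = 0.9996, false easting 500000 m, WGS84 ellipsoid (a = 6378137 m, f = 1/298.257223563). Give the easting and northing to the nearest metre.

E 472062 m, N 5019239 m

Zone 10 central meridian λ₀ = 6×10 − 183 = -123°; Δλ = -0.3565°.
Transverse Mercator on WGS84 with k₀ = 0.9996 gives E = 472062.187 m, N = 5019238.824 m.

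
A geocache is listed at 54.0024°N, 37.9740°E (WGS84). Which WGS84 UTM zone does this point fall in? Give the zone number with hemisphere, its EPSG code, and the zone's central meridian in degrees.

UTM zone = ⌊(λ + 180)/6⌋ + 1; 37.9740° ∈ [36°, 42°) → zone 37.
Hemisphere: N (φ ≥ 0).
Central meridian λ₀ = 6×37 − 183 = 39°.
EPSG code: 32637.

Zone 37N (EPSG:32637), central meridian 39°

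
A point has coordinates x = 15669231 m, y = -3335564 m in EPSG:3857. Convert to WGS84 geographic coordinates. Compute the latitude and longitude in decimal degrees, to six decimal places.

R = 6378137 m. λ = x/R = 140.75909698°.
φ = 2·arctan(exp(y/R)) − 90° = 2·arctan(0.59276) − 90° = -28.68460314°.

lat -28.684603°, lon 140.759097°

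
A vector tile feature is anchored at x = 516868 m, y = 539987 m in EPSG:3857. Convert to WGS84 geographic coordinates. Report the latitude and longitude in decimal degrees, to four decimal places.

lat 4.8450°, lon 4.6431°

R = 6378137 m. λ = x/R = 4.64310424°.
φ = 2·arctan(exp(y/R)) − 90° = 2·arctan(1.08835) − 90° = 4.84500130°.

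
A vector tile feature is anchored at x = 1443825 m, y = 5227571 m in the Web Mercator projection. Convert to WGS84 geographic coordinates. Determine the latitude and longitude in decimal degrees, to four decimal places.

lat 42.4430°, lon 12.9701°

R = 6378137 m. λ = x/R = 12.97010065°.
φ = 2·arctan(exp(y/R)) − 90° = 2·arctan(2.26961) − 90° = 42.44299716°.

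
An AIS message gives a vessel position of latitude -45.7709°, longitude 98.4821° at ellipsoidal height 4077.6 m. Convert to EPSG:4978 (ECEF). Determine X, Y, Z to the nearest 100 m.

WGS84: a = 6378137 m, e² = 0.006694380; N(φ) = a/√(1−e²sin²φ) = 6389126.966 m.
X = (N+h)·cosφ·cosλ = -657770.222 m; Y = (N+h)·cosφ·sinλ = 4410668.932 m; Z = (N(1−e²)+h)·sinφ = -4550443.840 m.

X -657800 m, Y 4410700 m, Z -4550400 m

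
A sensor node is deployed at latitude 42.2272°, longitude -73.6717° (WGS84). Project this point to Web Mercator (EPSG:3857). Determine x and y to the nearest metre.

x -8201096 m, y 5195074 m

Web Mercator is spherical with R = a = 6378137 m.
x = R·λ = 6378137 × -1.285813731 = -8201096.130 m.
y = R·ln tan(π/4 + φ/2) = 6378137 × 0.814512748 = 5195073.894 m.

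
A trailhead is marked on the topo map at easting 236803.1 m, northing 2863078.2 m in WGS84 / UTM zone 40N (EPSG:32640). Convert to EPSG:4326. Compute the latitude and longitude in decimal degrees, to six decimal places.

lat 25.862400°, lon 54.373700°

Zone 40N: λ₀ = 57°, k₀ = 0.9996, false easting 500000 m.
Meridian distance M = (N − FN)/k₀ = 2864223.9 m.
Inverse transverse Mercator on WGS84 gives φ = 25.86240027°, λ = 54.37370009°.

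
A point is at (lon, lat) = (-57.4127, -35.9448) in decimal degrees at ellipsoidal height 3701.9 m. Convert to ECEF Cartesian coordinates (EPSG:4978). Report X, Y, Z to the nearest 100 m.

WGS84: a = 6378137 m, e² = 0.006694380; N(φ) = a/√(1−e²sin²φ) = 6385506.038 m.
X = (N+h)·cosφ·cosλ = 2785876.295 m; Y = (N+h)·cosφ·sinλ = -4358281.422 m; Z = (N(1−e²)+h)·sinφ = -3725407.823 m.

X 2785900 m, Y -4358300 m, Z -3725400 m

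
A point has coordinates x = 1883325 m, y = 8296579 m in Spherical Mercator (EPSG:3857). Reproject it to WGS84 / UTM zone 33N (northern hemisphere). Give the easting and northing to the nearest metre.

Web Mercator inverse (R = 6378137 m) → φ = 59.53339887°, λ = 16.91819632°.
UTM 33N forward: E = 608485.720 m, N = 6601014.207 m.

E 608486 m, N 6601014 m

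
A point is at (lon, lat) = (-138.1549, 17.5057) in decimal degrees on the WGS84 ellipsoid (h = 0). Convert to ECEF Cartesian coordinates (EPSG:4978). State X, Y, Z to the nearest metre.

X -4532722 m, Y -4059146 m, Z 1906282 m

WGS84: a = 6378137 m, e² = 0.006694380; N(φ) = a/√(1−e²sin²φ) = 6380069.543 m.
X = (N+h)·cosφ·cosλ = -4532721.773 m; Y = (N+h)·cosφ·sinλ = -4059145.682 m; Z = (N(1−e²)+h)·sinφ = 1906281.860 m.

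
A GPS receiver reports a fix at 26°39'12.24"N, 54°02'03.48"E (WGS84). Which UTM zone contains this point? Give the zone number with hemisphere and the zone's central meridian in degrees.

Zone 40N, central meridian 57°

UTM zone = ⌊(λ + 180)/6⌋ + 1; 54.0343° ∈ [54°, 60°) → zone 40.
Hemisphere: N (φ ≥ 0).
Central meridian λ₀ = 6×40 − 183 = 57°.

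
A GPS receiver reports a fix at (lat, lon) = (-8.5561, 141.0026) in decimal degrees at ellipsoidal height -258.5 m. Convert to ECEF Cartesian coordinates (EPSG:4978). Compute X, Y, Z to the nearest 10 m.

X -4901920 m, Y 3969130 m, Z -942600 m

WGS84: a = 6378137 m, e² = 0.006694380; N(φ) = a/√(1−e²sin²φ) = 6378609.605 m.
X = (N+h)·cosφ·cosλ = -4901922.809 m; Y = (N+h)·cosφ·sinλ = 3969130.528 m; Z = (N(1−e²)+h)·sinφ = -942603.570 m.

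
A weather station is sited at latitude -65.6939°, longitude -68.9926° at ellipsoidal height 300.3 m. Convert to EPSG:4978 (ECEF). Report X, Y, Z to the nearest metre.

X 943817 m, Y -2457778 m, Z -5790255 m

WGS84: a = 6378137 m, e² = 0.006694380; N(φ) = a/√(1−e²sin²φ) = 6395943.121 m.
X = (N+h)·cosφ·cosλ = 943816.622 m; Y = (N+h)·cosφ·sinλ = -2457777.524 m; Z = (N(1−e²)+h)·sinφ = -5790255.385 m.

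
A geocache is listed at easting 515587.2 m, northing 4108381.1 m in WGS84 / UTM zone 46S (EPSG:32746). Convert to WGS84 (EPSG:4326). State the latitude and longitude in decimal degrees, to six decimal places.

Zone 46S: λ₀ = 93°, k₀ = 0.9996, false easting 500000 m, false northing 10000000 m.
Meridian distance M = (N − FN)/k₀ = -5893976.5 m.
Inverse transverse Mercator on WGS84 gives φ = -53.17370004°, λ = 93.23319933°.

lat -53.173700°, lon 93.233199°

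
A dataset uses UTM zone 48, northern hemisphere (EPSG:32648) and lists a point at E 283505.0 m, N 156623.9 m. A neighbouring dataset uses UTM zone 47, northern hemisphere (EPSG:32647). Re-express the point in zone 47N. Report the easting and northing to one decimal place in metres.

E 951372.9 m, N 156928.2 m

UTM 48N → geographic: φ = 1.41620042°, λ = 103.05419979°.
UTM 47N (λ₀ = 99°) forward: E = 951372.948 m, N = 156928.201 m.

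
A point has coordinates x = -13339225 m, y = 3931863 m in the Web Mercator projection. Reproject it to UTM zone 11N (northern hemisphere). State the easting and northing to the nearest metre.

E 236572 m, N 3685343 m

Web Mercator inverse (R = 6378137 m) → φ = 33.27500180°, λ = -119.82829696°.
UTM 11N forward: E = 236572.062 m, N = 3685343.369 m.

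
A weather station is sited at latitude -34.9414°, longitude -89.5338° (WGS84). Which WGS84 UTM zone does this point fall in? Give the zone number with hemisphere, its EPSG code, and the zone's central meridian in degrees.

Zone 16S (EPSG:32716), central meridian -87°

UTM zone = ⌊(λ + 180)/6⌋ + 1; -89.5338° ∈ [-90°, -84°) → zone 16.
Hemisphere: S (φ < 0).
Central meridian λ₀ = 6×16 − 183 = -87°.
EPSG code: 32716.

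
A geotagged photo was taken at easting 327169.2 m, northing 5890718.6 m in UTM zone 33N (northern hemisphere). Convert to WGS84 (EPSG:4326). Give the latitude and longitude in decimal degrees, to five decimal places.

Zone 33N: λ₀ = 15°, k₀ = 0.9996, false easting 500000 m.
Meridian distance M = (N − FN)/k₀ = 5893075.8 m.
Inverse transverse Mercator on WGS84 gives φ = 53.13779978°, λ = 12.41620010°.

lat 53.13780°, lon 12.41620°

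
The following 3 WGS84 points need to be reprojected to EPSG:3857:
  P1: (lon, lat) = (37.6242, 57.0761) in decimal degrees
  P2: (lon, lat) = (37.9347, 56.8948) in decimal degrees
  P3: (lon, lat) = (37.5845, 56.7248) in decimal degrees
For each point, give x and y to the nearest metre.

Web Mercator: x = R·λ, y = R·ln tan(π/4+φ/2), R = 6378137 m.
P1 (57.0761°, 37.6242°) → (4188306.786, 7775688.785) m.
P2 (56.8948°, 37.9347°) → (4222871.487, 7738647.033) m.
P3 (56.7248°, 37.5845°) → (4183887.402, 7704076.960) m.

P1: x 4188307 m, y 7775689 m; P2: x 4222871 m, y 7738647 m; P3: x 4183887 m, y 7704077 m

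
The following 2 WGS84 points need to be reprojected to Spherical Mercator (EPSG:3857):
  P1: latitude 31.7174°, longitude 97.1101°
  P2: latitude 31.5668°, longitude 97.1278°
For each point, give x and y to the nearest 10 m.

Web Mercator: x = R·λ, y = R·ln tan(π/4+φ/2), R = 6378137 m.
P1 (31.7174°, 97.1101°) → (10810246.883, 3726271.884) m.
P2 (31.5668°, 97.1278°) → (10812217.238, 3706579.763) m.

P1: x 10810250 m, y 3726270 m; P2: x 10812220 m, y 3706580 m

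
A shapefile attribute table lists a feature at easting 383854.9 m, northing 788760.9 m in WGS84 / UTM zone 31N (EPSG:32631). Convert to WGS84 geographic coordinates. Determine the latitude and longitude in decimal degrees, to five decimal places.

Zone 31N: λ₀ = 3°, k₀ = 0.9996, false easting 500000 m.
Meridian distance M = (N − FN)/k₀ = 789076.5 m.
Inverse transverse Mercator on WGS84 gives φ = 7.13460011°, λ = 1.94820044°.

lat 7.13460°, lon 1.94820°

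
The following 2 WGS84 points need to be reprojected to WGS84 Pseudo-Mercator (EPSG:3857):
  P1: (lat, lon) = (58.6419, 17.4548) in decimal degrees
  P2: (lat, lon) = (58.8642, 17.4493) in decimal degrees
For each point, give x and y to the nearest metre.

Web Mercator: x = R·λ, y = R·ln tan(π/4+φ/2), R = 6378137 m.
P1 (58.6419°, 17.4548°) → (1943059.448, 8103387.013) m.
P2 (58.8642°, 17.4493°) → (1942447.191, 8151093.006) m.

P1: x 1943059 m, y 8103387 m; P2: x 1942447 m, y 8151093 m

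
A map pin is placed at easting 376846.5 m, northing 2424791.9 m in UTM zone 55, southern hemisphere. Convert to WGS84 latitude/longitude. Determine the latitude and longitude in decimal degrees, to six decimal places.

Zone 55S: λ₀ = 147°, k₀ = 0.9996, false easting 500000 m, false northing 10000000 m.
Meridian distance M = (N − FN)/k₀ = -7578239.4 m.
Inverse transverse Mercator on WGS84 gives φ = -68.26339987°, λ = 144.01920087°.

lat -68.263400°, lon 144.019201°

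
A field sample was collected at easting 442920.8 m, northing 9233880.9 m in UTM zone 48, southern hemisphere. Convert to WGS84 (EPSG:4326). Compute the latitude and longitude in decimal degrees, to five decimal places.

lat -6.93070°, lon 104.48330°

Zone 48S: λ₀ = 105°, k₀ = 0.9996, false easting 500000 m, false northing 10000000 m.
Meridian distance M = (N − FN)/k₀ = -766425.7 m.
Inverse transverse Mercator on WGS84 gives φ = -6.93070036°, λ = 104.48329982°.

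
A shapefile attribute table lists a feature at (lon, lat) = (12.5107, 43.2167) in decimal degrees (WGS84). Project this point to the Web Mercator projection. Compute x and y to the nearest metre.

x 1392685 m, y 5345014 m

Web Mercator is spherical with R = a = 6378137 m.
x = R·λ = 6378137 × 0.218352907 = 1392684.753 m.
y = R·ln tan(π/4 + φ/2) = 6378137 × 0.838021224 = 5345014.178 m.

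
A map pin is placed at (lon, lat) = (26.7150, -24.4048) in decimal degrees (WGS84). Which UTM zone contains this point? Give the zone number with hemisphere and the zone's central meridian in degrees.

UTM zone = ⌊(λ + 180)/6⌋ + 1; 26.7150° ∈ [24°, 30°) → zone 35.
Hemisphere: S (φ < 0).
Central meridian λ₀ = 6×35 − 183 = 27°.

Zone 35S, central meridian 27°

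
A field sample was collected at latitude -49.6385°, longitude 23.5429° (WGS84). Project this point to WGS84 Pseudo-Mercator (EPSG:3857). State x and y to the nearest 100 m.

Web Mercator is spherical with R = a = 6378137 m.
x = R·λ = 6378137 × 0.410901120 = 2620783.640 m.
y = R·ln tan(π/4 + φ/2) = 6378137 × -1.000904213 = -6383904.196 m.

x 2620800 m, y -6383900 m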